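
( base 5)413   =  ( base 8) 154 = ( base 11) 99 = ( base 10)108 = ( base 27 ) 40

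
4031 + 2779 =6810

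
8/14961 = 8/14961 = 0.00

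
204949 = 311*659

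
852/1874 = 426/937 =0.45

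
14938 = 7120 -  - 7818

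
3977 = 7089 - 3112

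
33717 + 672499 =706216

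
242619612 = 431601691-188982079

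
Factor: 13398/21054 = 7^1*11^(  -  1) = 7/11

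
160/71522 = 80/35761 = 0.00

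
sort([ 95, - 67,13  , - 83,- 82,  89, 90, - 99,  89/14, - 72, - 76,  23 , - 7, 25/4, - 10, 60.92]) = [ - 99, - 83,-82 , - 76 , - 72, - 67, - 10, - 7,25/4, 89/14, 13 , 23, 60.92, 89  ,  90,95] 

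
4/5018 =2/2509 = 0.00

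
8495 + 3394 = 11889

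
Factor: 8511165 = 3^2* 5^1*13^1*14549^1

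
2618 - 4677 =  - 2059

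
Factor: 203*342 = 69426 =2^1*3^2*7^1*19^1*29^1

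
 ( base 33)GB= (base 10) 539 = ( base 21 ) 14E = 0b1000011011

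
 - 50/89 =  - 50/89   =  -0.56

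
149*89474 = 13331626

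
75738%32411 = 10916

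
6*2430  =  14580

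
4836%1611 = 3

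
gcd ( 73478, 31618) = 2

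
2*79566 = 159132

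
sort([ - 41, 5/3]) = [ - 41,  5/3 ] 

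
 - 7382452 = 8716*( - 847)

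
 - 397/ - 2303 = 397/2303 =0.17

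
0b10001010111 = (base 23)227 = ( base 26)1GJ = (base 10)1111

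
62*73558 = 4560596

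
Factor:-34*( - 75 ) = 2^1*3^1*5^2*17^1 = 2550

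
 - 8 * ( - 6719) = 53752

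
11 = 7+4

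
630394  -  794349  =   - 163955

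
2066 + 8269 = 10335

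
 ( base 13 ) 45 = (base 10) 57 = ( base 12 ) 49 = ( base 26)25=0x39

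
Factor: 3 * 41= 123= 3^1 * 41^1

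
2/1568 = 1/784 = 0.00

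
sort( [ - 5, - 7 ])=[ - 7,- 5] 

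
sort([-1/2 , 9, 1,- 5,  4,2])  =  [-5, - 1/2 , 1 , 2,4,9]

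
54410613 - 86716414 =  -32305801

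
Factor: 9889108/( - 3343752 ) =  - 2472277/835938 = -2^(-1 )*3^( - 2) * 59^1*41903^1*46441^( - 1)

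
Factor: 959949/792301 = 3^2 * 106661^1*792301^( - 1)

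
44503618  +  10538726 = 55042344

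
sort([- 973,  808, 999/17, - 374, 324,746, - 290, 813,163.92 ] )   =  [ - 973, - 374, - 290, 999/17,163.92, 324, 746, 808,813] 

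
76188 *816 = 62169408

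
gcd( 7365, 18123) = 3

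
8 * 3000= 24000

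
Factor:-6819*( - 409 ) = 3^1*409^1*2273^1 = 2788971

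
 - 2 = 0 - 2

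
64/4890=32/2445 = 0.01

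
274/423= 274/423 = 0.65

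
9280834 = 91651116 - 82370282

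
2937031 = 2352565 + 584466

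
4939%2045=849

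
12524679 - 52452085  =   - 39927406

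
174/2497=174/2497  =  0.07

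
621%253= 115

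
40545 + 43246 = 83791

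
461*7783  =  3587963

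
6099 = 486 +5613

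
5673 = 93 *61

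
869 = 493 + 376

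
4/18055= 4/18055=0.00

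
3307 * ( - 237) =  - 783759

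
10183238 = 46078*221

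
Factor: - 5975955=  - 3^2  *5^1*41^2*79^1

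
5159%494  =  219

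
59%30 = 29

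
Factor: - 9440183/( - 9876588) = 2^(-2)*3^ ( - 1)*29^ ( - 1) *101^ (-1)* 281^( - 1)*9440183^1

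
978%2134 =978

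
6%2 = 0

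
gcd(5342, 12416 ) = 2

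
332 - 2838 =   -  2506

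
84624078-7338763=77285315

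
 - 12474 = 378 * ( - 33 ) 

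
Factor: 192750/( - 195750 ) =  - 257/261  =  - 3^( - 2 )*29^ (-1)*257^1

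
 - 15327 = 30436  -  45763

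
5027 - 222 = 4805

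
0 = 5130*0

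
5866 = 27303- 21437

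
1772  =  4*443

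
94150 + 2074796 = 2168946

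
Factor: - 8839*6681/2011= - 3^1*17^1*131^1* 2011^ ( - 1)*8839^1 = - 59053359/2011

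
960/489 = 1+157/163 = 1.96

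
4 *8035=32140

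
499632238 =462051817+37580421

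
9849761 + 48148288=57998049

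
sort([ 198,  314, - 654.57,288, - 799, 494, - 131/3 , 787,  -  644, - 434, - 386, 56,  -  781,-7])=[ - 799, - 781 ,-654.57 ,- 644, - 434 , - 386, - 131/3, - 7,56,198, 288,314,494, 787]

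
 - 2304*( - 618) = 1423872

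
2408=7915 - 5507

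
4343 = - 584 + 4927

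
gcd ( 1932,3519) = 69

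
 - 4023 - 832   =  -4855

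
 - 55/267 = -1  +  212/267 = - 0.21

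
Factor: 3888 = 2^4*3^5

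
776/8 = 97 = 97.00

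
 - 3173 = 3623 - 6796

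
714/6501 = 238/2167 = 0.11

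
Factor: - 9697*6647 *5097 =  - 328532023023 =-  3^1 *17^2*23^1*1699^1*9697^1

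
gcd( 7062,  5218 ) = 2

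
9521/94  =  101 + 27/94 = 101.29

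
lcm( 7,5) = 35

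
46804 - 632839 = -586035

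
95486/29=95486/29 =3292.62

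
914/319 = 2 + 276/319 =2.87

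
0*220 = 0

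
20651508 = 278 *74286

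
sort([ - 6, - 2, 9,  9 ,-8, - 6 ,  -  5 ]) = [ - 8, - 6,-6,-5, - 2 , 9, 9] 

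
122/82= 1 + 20/41 = 1.49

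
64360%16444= 15028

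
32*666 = 21312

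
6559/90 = 6559/90 = 72.88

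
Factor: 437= 19^1*23^1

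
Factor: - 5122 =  - 2^1*13^1* 197^1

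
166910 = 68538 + 98372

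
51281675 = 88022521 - 36740846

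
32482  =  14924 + 17558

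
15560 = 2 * 7780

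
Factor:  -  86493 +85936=  -  557=- 557^1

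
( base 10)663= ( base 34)jh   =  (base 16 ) 297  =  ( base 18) 20f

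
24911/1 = 24911 = 24911.00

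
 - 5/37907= - 1+37902/37907 = - 0.00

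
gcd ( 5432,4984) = 56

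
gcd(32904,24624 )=72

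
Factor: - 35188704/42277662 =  - 2^4*7^( - 1)*61^1 * 421^( -1)*797^(-1)*2003^1= - 1954928/2348759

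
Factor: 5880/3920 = 3/2 = 2^ ( - 1)*3^1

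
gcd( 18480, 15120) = 1680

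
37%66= 37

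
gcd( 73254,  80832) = 2526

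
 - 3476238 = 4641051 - 8117289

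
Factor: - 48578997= - 3^1 * 61^1*265459^1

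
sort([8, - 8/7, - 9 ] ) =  [ - 9,  -  8/7 , 8]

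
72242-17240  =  55002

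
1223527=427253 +796274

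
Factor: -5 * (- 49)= 5^1*7^2 =245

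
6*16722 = 100332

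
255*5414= 1380570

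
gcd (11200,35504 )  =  112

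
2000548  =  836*2393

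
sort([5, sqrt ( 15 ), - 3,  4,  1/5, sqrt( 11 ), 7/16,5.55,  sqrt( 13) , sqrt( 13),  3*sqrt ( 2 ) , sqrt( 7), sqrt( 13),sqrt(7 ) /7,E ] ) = [  -  3,1/5, sqrt( 7) /7, 7/16, sqrt( 7),  E, sqrt( 11 ) , sqrt ( 13),  sqrt( 13 ),  sqrt( 13 ), sqrt(15 ),4, 3*sqrt( 2 ),5, 5.55]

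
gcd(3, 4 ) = 1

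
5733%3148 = 2585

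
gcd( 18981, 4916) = 1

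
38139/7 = 38139/7 = 5448.43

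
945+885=1830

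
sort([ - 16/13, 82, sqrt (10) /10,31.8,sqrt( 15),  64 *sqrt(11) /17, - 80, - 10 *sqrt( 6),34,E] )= [ - 80,-10*sqrt(6), - 16/13,sqrt(10 )/10 , E,sqrt (15), 64*sqrt (11 ) /17, 31.8,34,82] 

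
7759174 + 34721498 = 42480672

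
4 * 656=2624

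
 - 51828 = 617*( -84) 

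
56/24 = 2 + 1/3 = 2.33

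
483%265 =218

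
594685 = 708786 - 114101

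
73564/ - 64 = -18391/16 = - 1149.44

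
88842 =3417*26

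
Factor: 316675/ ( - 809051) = - 5^2*53^1  *  239^1*809051^( - 1) 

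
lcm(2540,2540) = 2540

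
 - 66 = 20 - 86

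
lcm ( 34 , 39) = 1326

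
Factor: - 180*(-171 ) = 30780 = 2^2*3^4*5^1*19^1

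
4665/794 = 4665/794   =  5.88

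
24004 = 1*24004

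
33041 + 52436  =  85477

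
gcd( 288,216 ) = 72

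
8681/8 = 8681/8 = 1085.12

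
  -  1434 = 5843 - 7277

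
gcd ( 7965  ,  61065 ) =2655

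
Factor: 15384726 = 2^1*3^2*7^2*17443^1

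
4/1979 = 4/1979 = 0.00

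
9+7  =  16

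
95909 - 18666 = 77243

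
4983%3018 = 1965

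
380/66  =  5 + 25/33 = 5.76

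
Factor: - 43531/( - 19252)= 2^(  -  2)*101^1*431^1*4813^(  -  1)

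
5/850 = 1/170 = 0.01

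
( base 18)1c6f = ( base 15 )2db3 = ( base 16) 2673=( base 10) 9843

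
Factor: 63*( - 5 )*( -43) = 3^2*5^1* 7^1*43^1 = 13545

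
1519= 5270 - 3751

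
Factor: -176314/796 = - 443/2 = - 2^( - 1)*443^1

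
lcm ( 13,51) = 663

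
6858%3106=646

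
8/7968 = 1/996 = 0.00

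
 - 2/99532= -1/49766=- 0.00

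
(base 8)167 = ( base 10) 119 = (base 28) 47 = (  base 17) 70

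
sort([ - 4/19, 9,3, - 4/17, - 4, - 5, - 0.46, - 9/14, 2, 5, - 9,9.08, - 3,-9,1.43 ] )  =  [ - 9, - 9, - 5,-4, - 3,-9/14, - 0.46, - 4/17, - 4/19,1.43,  2, 3, 5,9,9.08]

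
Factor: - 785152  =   - 2^8 * 3067^1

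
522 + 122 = 644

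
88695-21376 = 67319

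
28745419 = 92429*311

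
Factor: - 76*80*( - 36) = 218880= 2^8 * 3^2*5^1 * 19^1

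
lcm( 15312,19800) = 1148400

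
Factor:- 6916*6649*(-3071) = 2^2 * 7^1*13^1*19^1*37^1*61^1*83^1 *109^1 = 141218350364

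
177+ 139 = 316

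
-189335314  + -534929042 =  - 724264356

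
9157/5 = 1831 + 2/5  =  1831.40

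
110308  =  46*2398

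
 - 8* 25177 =  -  201416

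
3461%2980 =481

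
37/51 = 37/51  =  0.73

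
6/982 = 3/491 = 0.01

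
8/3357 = 8/3357 = 0.00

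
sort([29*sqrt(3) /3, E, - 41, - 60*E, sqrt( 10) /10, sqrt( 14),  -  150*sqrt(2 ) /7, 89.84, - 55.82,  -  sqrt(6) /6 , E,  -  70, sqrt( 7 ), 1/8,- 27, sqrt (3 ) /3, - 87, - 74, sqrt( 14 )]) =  [ - 60*E, - 87, - 74, - 70,  -  55.82 , - 41,- 150*sqrt(2) /7, - 27,-sqrt ( 6)/6, 1/8, sqrt(10) /10, sqrt( 3)/3 , sqrt( 7), E,E, sqrt(14 ), sqrt(14 ), 29*sqrt(3) /3,89.84]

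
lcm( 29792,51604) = 2889824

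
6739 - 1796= 4943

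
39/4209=13/1403 = 0.01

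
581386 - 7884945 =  - 7303559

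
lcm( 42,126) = 126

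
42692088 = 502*85044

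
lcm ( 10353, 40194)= 683298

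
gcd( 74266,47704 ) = 2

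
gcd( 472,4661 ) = 59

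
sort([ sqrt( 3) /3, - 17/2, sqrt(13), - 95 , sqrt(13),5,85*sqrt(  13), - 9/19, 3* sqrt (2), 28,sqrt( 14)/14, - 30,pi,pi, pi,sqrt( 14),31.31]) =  [ - 95  ,-30, - 17/2, - 9/19,sqrt( 14) /14, sqrt( 3)/3,pi,  pi,pi,sqrt(13), sqrt(13),sqrt ( 14 ),3*sqrt( 2 ),5,28, 31.31 , 85 * sqrt ( 13)]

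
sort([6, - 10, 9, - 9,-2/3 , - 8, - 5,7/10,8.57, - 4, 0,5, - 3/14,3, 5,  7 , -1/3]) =[ - 10, - 9, - 8, - 5, -4,- 2/3,-1/3,- 3/14 , 0,7/10,3,5,5 , 6,7,8.57,9]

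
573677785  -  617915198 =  - 44237413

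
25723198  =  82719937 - 56996739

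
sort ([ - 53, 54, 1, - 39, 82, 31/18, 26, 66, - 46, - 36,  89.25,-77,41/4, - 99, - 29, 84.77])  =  [ - 99, - 77, - 53, - 46, -39, - 36, -29,1, 31/18 , 41/4, 26,  54, 66,  82, 84.77,89.25] 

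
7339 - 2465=4874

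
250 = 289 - 39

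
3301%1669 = 1632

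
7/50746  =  7/50746 = 0.00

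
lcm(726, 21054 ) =21054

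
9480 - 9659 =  - 179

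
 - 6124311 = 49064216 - 55188527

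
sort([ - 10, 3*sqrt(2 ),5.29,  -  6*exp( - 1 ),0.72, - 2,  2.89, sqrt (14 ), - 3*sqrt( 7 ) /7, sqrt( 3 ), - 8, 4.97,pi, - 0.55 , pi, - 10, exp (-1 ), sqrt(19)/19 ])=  [ - 10 , - 10, - 8, - 6*exp( - 1 ), - 2, - 3*sqrt ( 7) /7, - 0.55, sqrt(19) /19,exp( - 1 ), 0.72,sqrt (3) , 2.89, pi,pi, sqrt (14), 3*sqrt( 2 ), 4.97, 5.29 ]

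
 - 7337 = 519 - 7856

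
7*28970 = 202790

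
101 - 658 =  - 557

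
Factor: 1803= 3^1*601^1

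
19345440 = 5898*3280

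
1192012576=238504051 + 953508525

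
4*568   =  2272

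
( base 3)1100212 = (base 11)825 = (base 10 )995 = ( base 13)5b7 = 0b1111100011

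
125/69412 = 125/69412 =0.00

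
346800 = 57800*6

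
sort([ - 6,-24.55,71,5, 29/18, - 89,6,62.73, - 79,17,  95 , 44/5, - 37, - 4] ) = [ - 89 , - 79, -37, - 24.55  , -6, - 4,29/18, 5,6, 44/5,17,62.73, 71 , 95 ]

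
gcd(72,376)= 8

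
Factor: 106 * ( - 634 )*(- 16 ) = 2^6 * 53^1*317^1 = 1075264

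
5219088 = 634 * 8232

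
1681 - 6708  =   - 5027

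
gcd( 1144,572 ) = 572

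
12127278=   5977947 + 6149331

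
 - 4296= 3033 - 7329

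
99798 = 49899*2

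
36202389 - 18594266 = 17608123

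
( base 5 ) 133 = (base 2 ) 101011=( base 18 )27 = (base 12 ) 37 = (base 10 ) 43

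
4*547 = 2188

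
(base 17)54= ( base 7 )155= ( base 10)89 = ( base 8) 131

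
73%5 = 3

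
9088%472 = 120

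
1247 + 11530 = 12777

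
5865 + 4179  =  10044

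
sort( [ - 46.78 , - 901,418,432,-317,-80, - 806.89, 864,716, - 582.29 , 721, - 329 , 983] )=[ - 901,-806.89, - 582.29,-329,- 317, -80, - 46.78, 418,432,716, 721,864,983 ]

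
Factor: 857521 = 7^1*122503^1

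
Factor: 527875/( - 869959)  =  - 5^3*41^1  *  103^1*869959^( - 1) 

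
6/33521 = 6/33521 = 0.00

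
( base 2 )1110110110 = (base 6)4222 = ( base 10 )950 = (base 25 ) 1d0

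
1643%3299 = 1643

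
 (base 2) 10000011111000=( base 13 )3AC3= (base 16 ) 20f8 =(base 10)8440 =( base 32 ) 87o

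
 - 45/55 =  - 1+2/11 = - 0.82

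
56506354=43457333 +13049021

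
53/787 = 53/787 = 0.07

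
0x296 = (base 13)3BC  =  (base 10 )662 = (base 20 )1d2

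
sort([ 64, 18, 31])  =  [18, 31,64 ]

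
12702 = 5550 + 7152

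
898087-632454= 265633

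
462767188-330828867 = 131938321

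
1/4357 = 1/4357 = 0.00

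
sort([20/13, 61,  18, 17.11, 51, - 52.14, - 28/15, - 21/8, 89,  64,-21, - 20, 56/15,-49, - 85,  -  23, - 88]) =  [ - 88, - 85, - 52.14, - 49, - 23, - 21, - 20, - 21/8, - 28/15,20/13, 56/15, 17.11, 18,  51, 61, 64, 89] 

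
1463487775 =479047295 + 984440480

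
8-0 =8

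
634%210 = 4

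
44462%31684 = 12778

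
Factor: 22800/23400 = 2^1 * 3^(-1 ) * 13^(- 1)*19^1 = 38/39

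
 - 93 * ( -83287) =7745691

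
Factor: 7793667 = 3^2*7^1* 17^1*19^1*383^1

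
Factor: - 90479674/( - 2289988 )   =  2^(-1)*572497^(-1 ) * 45239837^1 = 45239837/1144994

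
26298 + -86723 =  - 60425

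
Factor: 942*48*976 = 44130816 = 2^9*3^2*61^1*157^1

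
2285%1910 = 375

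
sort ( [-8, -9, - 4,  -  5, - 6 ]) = [  -  9,-8, - 6, - 5,-4]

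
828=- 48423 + 49251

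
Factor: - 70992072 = - 2^3 * 3^3 * 328667^1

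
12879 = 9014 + 3865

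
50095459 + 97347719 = 147443178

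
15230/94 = 7615/47=162.02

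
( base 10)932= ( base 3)1021112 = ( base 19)2b1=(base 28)158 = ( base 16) 3A4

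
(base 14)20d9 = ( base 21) ci9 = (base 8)13057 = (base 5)140204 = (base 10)5679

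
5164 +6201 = 11365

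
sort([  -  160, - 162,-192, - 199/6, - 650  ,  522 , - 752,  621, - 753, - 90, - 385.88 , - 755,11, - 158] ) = [ - 755, - 753, - 752, - 650, - 385.88, - 192, - 162,  -  160, - 158,-90, - 199/6, 11, 522,621] 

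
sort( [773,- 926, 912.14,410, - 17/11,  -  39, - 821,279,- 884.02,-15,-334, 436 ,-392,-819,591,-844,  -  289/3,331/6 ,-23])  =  [  -  926, - 884.02, -844, - 821, - 819, - 392 , - 334, - 289/3, - 39, - 23,  -  15,  -  17/11, 331/6, 279,410, 436, 591,773, 912.14]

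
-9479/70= - 9479/70= - 135.41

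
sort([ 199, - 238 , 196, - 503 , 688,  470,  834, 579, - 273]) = [ - 503,-273,- 238, 196,199,470, 579,  688,834]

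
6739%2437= 1865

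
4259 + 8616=12875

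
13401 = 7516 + 5885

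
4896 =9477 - 4581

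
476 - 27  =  449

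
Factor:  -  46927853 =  - 7^1 * 19^1*352841^1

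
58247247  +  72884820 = 131132067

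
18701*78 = 1458678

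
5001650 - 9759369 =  - 4757719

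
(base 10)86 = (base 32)2M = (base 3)10012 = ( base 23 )3h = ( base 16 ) 56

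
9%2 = 1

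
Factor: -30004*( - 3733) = 112004932= 2^2*13^1*577^1* 3733^1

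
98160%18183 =7245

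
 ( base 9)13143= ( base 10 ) 8868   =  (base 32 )8l4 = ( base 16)22a4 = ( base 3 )110011110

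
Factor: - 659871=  - 3^2*157^1*467^1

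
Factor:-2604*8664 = - 22561056 =- 2^5*3^2*7^1 * 19^2*31^1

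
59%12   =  11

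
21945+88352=110297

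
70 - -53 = 123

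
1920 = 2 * 960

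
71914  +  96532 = 168446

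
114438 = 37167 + 77271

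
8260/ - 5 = -1652/1 =-1652.00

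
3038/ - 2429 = -2 + 260/347=- 1.25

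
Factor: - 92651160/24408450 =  -2^2*3^ (-1) *5^( - 1 )*7^3*11^( - 1)*2251^1 * 4931^( - 1) = - 3088372/813615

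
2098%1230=868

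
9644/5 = 9644/5 =1928.80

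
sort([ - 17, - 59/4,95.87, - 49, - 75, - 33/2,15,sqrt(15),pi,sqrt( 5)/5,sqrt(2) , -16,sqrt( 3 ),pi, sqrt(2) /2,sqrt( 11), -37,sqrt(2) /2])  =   [ - 75, - 49, - 37,-17, - 33/2 , - 16,-59/4,sqrt( 5)/5,sqrt( 2)/2, sqrt (2)/2 , sqrt( 2),sqrt( 3 ),pi, pi, sqrt( 11 ) , sqrt( 15 ), 15,95.87] 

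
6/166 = 3/83 = 0.04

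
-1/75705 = -1/75705 = - 0.00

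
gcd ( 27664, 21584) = 304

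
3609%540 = 369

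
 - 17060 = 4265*(  -  4 )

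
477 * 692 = 330084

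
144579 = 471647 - 327068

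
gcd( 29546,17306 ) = 34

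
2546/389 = 2546/389 = 6.54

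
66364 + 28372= 94736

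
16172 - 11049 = 5123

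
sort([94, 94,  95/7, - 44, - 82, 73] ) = [ - 82,  -  44,95/7,  73, 94 , 94]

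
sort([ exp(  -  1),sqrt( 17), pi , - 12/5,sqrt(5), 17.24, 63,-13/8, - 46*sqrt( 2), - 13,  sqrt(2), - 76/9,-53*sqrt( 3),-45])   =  [-53*sqrt( 3 ), -46*sqrt (2 ), - 45 ,  -  13, - 76/9, - 12/5, - 13/8,exp( - 1 ), sqrt( 2 ), sqrt(5),pi,sqrt( 17),17.24,63 ] 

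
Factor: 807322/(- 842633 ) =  - 2^1*11^( - 1) * 76603^( - 1 )*403661^1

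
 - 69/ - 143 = 69/143 = 0.48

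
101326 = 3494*29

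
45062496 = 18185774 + 26876722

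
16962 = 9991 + 6971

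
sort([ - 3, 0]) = [-3,  0] 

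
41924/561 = 74+ 410/561 = 74.73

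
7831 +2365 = 10196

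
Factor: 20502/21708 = 2^(-1)*3^( -2)*17^1 = 17/18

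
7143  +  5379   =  12522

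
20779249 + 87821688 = 108600937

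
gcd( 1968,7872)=1968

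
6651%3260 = 131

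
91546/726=45773/363=126.10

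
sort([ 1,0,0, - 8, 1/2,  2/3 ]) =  [ - 8,0, 0,1/2,2/3,  1] 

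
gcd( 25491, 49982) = 1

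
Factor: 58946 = 2^1*29473^1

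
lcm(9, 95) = 855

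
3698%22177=3698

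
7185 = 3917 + 3268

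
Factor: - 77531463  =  -3^2 * 2017^1*4271^1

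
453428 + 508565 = 961993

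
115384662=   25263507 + 90121155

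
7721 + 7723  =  15444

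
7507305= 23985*313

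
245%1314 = 245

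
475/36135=95/7227 = 0.01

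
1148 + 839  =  1987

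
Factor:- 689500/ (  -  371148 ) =875/471 = 3^ ( - 1)*5^3*7^1* 157^( - 1 )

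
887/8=110 + 7/8 = 110.88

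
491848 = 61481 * 8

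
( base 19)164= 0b111011111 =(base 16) 1df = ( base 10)479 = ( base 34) e3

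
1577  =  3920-2343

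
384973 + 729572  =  1114545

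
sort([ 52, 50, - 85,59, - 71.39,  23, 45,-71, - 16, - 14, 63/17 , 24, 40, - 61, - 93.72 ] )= [ - 93.72, - 85, - 71.39,  -  71, - 61,-16 ,-14,63/17,23 , 24 , 40, 45, 50 , 52, 59 ] 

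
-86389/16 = -86389/16=-5399.31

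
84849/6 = 14141 + 1/2 = 14141.50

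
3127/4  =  3127/4 = 781.75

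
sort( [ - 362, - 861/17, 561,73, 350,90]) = [ - 362,- 861/17,73,90,350,  561]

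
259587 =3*86529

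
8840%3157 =2526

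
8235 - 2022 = 6213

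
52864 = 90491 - 37627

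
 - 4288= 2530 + - 6818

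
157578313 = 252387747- 94809434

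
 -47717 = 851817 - 899534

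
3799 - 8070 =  - 4271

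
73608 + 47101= 120709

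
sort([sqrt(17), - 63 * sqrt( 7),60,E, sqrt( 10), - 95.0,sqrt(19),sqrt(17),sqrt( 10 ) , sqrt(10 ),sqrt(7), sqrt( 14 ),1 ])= [ - 63*sqrt(7),-95.0, 1,sqrt(7 ),E, sqrt (10),sqrt(10),sqrt(10 ), sqrt ( 14),sqrt(17),sqrt(17), sqrt(19 ),60]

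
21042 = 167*126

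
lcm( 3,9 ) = 9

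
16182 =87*186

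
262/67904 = 131/33952 =0.00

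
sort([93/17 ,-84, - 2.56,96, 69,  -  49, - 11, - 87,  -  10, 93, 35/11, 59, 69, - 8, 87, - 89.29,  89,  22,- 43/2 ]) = [-89.29,-87 , - 84, - 49, - 43/2,  -  11,  -  10, - 8 ,-2.56, 35/11, 93/17, 22,  59,69, 69, 87 , 89, 93,96]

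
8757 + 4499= 13256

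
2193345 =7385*297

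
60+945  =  1005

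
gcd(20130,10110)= 30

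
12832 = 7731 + 5101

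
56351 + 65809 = 122160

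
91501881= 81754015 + 9747866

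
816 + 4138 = 4954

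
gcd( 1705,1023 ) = 341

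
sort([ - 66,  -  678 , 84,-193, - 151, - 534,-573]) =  [ -678, - 573 , - 534, - 193, - 151, - 66, 84] 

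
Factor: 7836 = 2^2 * 3^1 *653^1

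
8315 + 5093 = 13408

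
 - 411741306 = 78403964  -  490145270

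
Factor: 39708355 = 5^1*7941671^1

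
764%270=224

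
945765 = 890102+55663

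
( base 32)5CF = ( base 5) 134034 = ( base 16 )158F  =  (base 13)2687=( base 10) 5519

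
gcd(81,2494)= 1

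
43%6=1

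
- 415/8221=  - 1 + 7806/8221  =  - 0.05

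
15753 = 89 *177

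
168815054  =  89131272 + 79683782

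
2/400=1/200 = 0.01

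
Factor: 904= 2^3 * 113^1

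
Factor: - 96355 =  - 5^1*7^1*2753^1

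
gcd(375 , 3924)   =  3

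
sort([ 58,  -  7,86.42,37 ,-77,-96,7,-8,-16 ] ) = [ - 96, - 77, - 16, - 8, - 7 , 7,37,58,86.42]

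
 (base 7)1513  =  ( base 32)im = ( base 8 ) 1126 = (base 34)HK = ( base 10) 598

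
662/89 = 7 + 39/89= 7.44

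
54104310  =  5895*9178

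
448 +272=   720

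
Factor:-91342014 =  - 2^1*3^1*41^1*151^1*2459^1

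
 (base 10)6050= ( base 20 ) f2a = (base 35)4wu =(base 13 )29a5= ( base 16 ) 17A2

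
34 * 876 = 29784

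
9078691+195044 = 9273735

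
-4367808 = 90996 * ( - 48)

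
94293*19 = 1791567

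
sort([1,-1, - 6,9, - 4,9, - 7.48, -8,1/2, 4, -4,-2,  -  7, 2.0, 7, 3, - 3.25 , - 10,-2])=[ - 10, - 8, - 7.48, - 7, - 6, - 4, - 4 , - 3.25, - 2, - 2,- 1,1/2, 1, 2.0, 3, 4,  7,9,9 ] 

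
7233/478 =15+63/478= 15.13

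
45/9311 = 45/9311 = 0.00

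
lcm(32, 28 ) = 224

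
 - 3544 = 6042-9586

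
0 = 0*61180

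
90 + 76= 166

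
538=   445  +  93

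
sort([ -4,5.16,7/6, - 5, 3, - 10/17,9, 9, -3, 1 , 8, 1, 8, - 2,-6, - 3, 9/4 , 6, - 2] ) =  [ - 6,-5,-4,  -  3, - 3, - 2,-2,-10/17, 1, 1, 7/6,  9/4, 3, 5.16,6 , 8, 8, 9, 9]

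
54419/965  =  54419/965=56.39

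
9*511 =4599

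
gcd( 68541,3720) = 93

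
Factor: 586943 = 7^1*191^1*439^1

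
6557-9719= - 3162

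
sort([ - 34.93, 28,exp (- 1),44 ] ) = [ -34.93, exp( -1),28, 44 ]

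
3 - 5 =  -  2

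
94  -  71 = 23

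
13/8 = 13/8  =  1.62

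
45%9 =0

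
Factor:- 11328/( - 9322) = 2^5*3^1*79^(  -  1) = 96/79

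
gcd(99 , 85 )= 1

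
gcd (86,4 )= 2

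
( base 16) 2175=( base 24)ekl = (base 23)G49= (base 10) 8565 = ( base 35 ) 6yp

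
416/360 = 1 +7/45  =  1.16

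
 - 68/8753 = -68/8753=- 0.01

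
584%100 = 84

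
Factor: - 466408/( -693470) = 2^2*5^(-1 )*31^(- 1 )*173^1*337^1*2237^( - 1 ) = 233204/346735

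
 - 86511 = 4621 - 91132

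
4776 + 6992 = 11768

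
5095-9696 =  - 4601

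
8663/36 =240 + 23/36 = 240.64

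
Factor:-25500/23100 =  - 85/77 = -5^1*7^(-1 )*11^( - 1)*17^1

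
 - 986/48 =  - 493/24 =-20.54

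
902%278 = 68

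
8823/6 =2941/2 = 1470.50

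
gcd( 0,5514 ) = 5514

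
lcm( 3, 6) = 6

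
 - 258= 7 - 265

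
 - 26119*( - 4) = 104476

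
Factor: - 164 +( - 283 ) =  - 3^1*149^1 =- 447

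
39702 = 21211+18491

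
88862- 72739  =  16123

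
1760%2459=1760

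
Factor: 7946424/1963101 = 2648808/654367 = 2^3*3^3 * 7^( -1 )*12263^1*93481^(-1)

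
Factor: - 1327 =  - 1327^1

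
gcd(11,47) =1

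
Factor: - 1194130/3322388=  - 2^(-1 )*5^1*7^2 * 2437^1 * 830597^(- 1)=- 597065/1661194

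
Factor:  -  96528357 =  -3^2*10725373^1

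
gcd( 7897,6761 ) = 1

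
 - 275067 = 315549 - 590616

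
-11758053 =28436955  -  40195008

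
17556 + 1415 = 18971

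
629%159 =152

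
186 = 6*31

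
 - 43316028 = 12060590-55376618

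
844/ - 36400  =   - 211/9100=- 0.02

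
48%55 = 48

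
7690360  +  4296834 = 11987194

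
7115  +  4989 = 12104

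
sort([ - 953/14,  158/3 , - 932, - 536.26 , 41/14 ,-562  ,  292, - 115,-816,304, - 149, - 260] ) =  [ - 932, - 816, - 562, - 536.26, - 260 , - 149, - 115, - 953/14,41/14,  158/3,  292,  304]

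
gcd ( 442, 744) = 2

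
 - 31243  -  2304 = - 33547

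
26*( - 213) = - 5538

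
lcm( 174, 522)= 522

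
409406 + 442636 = 852042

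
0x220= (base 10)544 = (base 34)g0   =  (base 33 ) GG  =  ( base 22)12g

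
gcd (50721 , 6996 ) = 1749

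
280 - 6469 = -6189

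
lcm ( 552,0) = 0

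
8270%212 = 2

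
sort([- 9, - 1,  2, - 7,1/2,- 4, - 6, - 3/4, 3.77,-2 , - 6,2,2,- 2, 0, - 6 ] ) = [ - 9, - 7,  -  6, - 6,-6,  -  4, - 2, - 2, - 1 , - 3/4, 0,1/2 , 2,2,2,  3.77]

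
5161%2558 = 45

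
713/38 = 713/38 = 18.76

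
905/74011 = 905/74011 = 0.01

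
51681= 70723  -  19042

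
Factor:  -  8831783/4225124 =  - 2^( - 2)*1056281^( - 1)*8831783^1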